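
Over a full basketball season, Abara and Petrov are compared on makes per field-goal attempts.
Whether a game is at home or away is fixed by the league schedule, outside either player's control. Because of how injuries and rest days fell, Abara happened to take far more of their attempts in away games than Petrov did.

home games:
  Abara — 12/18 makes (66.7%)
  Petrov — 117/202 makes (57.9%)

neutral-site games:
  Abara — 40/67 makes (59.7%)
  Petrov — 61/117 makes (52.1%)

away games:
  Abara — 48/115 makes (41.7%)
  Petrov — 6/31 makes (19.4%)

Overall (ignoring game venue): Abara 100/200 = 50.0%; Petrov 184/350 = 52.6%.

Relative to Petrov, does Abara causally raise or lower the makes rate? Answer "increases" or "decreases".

increases

Nothing the player does changes game venue; the imbalance is an allocation artefact. With game venue also predicting the outcome, the pooled figure is confounded, and the within-stratum comparison is the causal one.
Within each level — home games: 66.7% vs 57.9%; neutral-site games: 59.7% vs 52.1%; away games: 41.7% vs 19.4% — Abara is higher every time.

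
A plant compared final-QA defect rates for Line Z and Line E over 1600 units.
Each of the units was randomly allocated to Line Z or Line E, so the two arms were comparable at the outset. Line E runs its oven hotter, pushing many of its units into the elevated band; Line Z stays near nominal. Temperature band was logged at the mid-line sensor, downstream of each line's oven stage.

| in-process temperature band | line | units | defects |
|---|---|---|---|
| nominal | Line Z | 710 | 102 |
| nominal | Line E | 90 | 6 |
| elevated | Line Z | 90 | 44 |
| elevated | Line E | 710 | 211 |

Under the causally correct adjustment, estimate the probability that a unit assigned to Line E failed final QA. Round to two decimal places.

The in-process temperature band-specific comparison favours Line E throughout, but the pooled figures favour Line Z. The question is whether to condition on in-process temperature band.
Stratifying would compare lines among units the lines themselves sorted into in-process temperature band groups — a form of selection on an intermediate. The unconditioned pooled rates give the total causal effect.
So P(outcome | do(Line E)) is just the pooled rate for Line E: 217/800 = 0.271.

0.27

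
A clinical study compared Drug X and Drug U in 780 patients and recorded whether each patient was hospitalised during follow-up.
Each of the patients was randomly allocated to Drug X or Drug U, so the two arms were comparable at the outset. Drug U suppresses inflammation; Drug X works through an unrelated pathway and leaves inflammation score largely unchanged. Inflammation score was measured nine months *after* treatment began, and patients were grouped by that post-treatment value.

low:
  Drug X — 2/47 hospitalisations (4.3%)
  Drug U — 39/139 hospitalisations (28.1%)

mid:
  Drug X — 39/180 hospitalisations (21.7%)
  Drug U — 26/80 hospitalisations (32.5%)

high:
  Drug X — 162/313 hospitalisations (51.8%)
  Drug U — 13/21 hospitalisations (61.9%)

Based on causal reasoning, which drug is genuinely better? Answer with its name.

The stratified and pooled comparisons disagree (Drug X wins within each inflammation score; Drug U wins overall), so the answer turns on the causal role of inflammation score.
Inflammation score lies on the pathway drug → inflammation score → outcome, so adjusting for it blocks the indirect effect. For the total causal effect of drug, use the unadjusted pooled rates.
Pooled: Drug X 37.6% vs Drug U 32.5%; Drug U is lower overall.

Drug U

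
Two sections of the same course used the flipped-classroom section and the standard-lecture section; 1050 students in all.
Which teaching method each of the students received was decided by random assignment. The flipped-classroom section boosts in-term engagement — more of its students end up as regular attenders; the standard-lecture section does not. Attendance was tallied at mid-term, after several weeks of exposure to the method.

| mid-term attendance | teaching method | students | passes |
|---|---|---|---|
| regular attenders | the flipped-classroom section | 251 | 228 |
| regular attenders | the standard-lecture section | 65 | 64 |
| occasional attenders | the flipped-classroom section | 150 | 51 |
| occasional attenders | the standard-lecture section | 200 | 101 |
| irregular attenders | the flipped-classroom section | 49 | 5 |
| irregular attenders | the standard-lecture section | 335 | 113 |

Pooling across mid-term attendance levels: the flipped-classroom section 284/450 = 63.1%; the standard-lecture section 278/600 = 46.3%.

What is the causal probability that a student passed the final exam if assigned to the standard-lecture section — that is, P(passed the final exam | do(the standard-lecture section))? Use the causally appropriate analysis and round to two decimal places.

0.46

Mid-term attendance is recorded after the teaching method and is itself shifted by it — it sits on the causal path from teaching method to outcome. Conditioning on a mediator would strip out part of the effect we want; the pooled comparison gives the total causal effect.
So P(outcome | do(the standard-lecture section)) is just the pooled rate for the standard-lecture section: 278/600 = 0.463.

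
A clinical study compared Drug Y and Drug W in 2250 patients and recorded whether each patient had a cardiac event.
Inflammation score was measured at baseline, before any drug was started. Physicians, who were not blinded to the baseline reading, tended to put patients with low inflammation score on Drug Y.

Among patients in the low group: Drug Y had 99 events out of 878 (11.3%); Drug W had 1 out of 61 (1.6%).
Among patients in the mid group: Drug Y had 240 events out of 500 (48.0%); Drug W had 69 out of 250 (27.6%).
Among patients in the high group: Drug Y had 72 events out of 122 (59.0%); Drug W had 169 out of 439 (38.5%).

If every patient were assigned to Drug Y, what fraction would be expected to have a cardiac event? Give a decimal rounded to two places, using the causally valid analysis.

Here inflammation score is a common cause — it drives both which drug a case falls under and the outcome. The crude comparison mixes populations; the stratum-specific rates are the causally relevant ones.
Standardising Drug Y to the population inflammation score mix: 0.417·99/878 + 0.333·240/500 + 0.249·72/122 = 0.354.

0.35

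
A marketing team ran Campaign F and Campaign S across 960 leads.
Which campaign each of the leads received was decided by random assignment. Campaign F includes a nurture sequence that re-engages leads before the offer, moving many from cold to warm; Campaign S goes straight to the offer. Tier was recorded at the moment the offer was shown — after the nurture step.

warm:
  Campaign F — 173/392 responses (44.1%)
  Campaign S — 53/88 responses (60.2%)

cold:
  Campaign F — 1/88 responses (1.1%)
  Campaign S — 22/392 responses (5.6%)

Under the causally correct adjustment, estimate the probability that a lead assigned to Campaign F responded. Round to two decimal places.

0.36

Engagement tier is downstream of the campaign. One should not condition on a consequence of treatment, so the overall rates are the right comparison.
So P(outcome | do(Campaign F)) is just the pooled rate for Campaign F: 174/480 = 0.362.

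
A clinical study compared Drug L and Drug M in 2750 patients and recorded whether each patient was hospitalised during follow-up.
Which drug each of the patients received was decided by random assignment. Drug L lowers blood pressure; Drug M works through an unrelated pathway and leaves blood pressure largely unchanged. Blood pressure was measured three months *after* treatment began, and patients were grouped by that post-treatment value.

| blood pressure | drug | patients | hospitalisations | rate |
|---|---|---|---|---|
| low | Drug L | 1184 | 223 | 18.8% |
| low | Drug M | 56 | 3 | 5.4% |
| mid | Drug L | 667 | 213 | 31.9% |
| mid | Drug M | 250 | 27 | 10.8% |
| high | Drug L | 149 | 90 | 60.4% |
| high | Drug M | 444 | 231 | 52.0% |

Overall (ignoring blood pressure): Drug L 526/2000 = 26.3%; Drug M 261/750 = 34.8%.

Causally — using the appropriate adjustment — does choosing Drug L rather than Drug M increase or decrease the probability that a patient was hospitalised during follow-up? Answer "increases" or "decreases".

Blood pressure is downstream of the drug. One should not condition on a consequence of treatment, so the overall rates are the right comparison.
Pooled: Drug L 26.3% vs Drug M 34.8%; Drug L is lower overall.

decreases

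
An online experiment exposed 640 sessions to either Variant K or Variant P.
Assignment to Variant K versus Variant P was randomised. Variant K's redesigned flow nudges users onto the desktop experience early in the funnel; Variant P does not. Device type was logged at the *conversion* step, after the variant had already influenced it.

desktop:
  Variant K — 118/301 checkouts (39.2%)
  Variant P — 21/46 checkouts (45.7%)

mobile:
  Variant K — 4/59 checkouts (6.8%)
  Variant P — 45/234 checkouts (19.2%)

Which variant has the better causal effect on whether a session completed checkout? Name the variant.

Variant P is higher inside every device type stratum but Variant K is higher in aggregate. Whether to stratify depends on how device type relates to the variant.
The distribution of device type is itself part of what the variant does — it is an intermediate outcome. Holding it fixed would remove that part of the effect; the total effect is the pooled difference.
Pooled: Variant K 33.9% vs Variant P 23.6%; Variant K is higher overall.

Variant K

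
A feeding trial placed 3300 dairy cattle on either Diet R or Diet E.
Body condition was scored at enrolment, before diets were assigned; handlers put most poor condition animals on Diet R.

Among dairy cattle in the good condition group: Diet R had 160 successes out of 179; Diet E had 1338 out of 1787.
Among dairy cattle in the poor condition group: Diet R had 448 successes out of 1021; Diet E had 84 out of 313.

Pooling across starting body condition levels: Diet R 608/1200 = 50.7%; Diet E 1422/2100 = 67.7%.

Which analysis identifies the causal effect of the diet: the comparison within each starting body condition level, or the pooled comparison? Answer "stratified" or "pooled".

The starting body condition-specific comparison favours Diet R throughout, but the pooled figures favour Diet E. The question is whether to condition on starting body condition.
Starting body condition is set before the diet has any effect — it is not caused by the diet — and it independently drives the outcome. That makes it a confounder, so the causal comparison is within starting body condition levels.
Within each level — good condition: 89.4% vs 74.9%; poor condition: 43.9% vs 26.8% — Diet R is higher every time.

stratified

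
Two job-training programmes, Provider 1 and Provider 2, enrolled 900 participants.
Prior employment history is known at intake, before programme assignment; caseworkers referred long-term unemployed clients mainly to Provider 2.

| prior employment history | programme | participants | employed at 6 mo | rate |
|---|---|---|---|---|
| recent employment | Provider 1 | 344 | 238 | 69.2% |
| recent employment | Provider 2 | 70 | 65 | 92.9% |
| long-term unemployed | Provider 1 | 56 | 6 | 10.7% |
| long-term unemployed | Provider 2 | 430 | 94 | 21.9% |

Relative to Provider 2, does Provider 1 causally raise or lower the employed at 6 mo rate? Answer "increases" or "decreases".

Within every prior employment history level Provider 2 has the higher rate, yet pooled Provider 1 does — Simpson's reversal.
Prior employment history is set before the programme has any effect — it is not caused by the programme — and it independently drives the outcome. That makes it a confounder, so the causal comparison is within prior employment history levels.
Within each level — recent employment: 69.2% vs 92.9%; long-term unemployed: 10.7% vs 21.9% — Provider 2 is higher every time.

decreases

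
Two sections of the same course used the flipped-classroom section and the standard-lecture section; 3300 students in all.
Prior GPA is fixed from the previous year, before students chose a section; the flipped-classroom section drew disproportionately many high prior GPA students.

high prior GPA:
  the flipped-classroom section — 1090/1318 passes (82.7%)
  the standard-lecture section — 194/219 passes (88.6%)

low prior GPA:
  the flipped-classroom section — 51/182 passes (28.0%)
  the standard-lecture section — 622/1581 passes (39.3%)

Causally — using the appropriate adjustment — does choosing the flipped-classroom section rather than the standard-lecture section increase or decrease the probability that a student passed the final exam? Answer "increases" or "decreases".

The stratified and pooled comparisons disagree (the standard-lecture section wins within each prior GPA band; the flipped-classroom section wins overall), so the answer turns on the causal role of prior GPA band.
Prior GPA band satisfies the back-door criterion: it is not a descendant of the teaching method, and it blocks the spurious path from teaching method to outcome. Adjusting for it (i.e., using the within-prior GPA band rates) gives the causal effect.
Within each level — high prior GPA: 82.7% vs 88.6%; low prior GPA: 28.0% vs 39.3% — the standard-lecture section is higher every time.

decreases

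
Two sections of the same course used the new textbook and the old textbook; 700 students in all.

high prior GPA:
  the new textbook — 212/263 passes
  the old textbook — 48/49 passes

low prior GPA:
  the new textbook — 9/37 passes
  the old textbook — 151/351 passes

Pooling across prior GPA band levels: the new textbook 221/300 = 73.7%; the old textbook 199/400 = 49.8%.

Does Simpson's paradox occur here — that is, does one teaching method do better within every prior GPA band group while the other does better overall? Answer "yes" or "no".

Within each prior GPA band level (high prior GPA 80.6% vs 98.0%; low prior GPA 24.3% vs 43.0%), the old textbook has the higher rate every time. Pooled: 73.7% vs 49.8% — the new textbook has the higher rate overall. The two comparisons disagree.

yes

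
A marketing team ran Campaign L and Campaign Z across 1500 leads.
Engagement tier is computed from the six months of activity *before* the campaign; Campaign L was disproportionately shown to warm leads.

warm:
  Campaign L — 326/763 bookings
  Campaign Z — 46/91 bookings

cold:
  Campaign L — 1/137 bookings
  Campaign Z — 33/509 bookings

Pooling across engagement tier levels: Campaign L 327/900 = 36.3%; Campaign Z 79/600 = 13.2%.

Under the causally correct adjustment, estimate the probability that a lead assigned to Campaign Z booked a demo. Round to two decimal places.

0.32

The engagement tier-specific comparison favours Campaign Z throughout, but the pooled figures favour Campaign L. The question is whether to condition on engagement tier.
The imbalance in engagement tier arose from how leads were allocated, not from anything the campaign did; and engagement tier independently affects the outcome. The pooled gap is confounded — condition on engagement tier.
Standardising Campaign Z to the population engagement tier mix: 0.569·46/91 + 0.431·33/509 = 0.316.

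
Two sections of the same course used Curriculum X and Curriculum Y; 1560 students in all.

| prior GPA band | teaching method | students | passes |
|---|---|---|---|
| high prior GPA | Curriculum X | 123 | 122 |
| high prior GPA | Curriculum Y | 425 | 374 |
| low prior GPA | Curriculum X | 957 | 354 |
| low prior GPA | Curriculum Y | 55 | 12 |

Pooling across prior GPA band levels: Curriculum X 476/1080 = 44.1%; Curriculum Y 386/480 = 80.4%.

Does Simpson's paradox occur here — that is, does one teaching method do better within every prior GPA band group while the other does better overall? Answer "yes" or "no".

Within each prior GPA band level (high prior GPA 99.2% vs 88.0%; low prior GPA 37.0% vs 21.8%), Curriculum X has the higher rate every time. Pooled: 44.1% vs 80.4% — Curriculum Y has the higher rate overall. The two comparisons disagree.

yes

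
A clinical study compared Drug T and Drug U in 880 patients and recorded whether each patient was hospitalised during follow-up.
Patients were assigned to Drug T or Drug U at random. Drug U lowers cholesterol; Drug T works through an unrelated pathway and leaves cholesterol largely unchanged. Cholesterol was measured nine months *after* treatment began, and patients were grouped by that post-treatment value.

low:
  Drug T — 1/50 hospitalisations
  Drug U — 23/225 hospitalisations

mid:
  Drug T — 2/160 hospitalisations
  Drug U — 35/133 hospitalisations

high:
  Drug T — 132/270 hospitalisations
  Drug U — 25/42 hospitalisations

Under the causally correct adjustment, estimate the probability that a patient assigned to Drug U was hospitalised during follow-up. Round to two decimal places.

0.21

The distribution of cholesterol is itself part of what the drug does — it is an intermediate outcome. Holding it fixed would remove that part of the effect; the total effect is the pooled difference.
So P(outcome | do(Drug U)) is just the pooled rate for Drug U: 83/400 = 0.207.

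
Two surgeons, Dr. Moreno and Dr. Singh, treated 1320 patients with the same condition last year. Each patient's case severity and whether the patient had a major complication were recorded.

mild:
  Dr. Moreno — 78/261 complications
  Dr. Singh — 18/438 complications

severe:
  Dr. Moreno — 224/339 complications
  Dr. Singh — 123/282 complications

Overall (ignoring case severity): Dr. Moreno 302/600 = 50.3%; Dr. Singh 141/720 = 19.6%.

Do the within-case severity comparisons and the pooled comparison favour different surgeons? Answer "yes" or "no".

no

Within each case severity level (mild 29.9% vs 4.1%; severe 66.1% vs 43.6%), Dr. Singh has the lower rate every time. Pooled: 50.3% vs 19.6% — Dr. Singh has the lower rate overall. They agree.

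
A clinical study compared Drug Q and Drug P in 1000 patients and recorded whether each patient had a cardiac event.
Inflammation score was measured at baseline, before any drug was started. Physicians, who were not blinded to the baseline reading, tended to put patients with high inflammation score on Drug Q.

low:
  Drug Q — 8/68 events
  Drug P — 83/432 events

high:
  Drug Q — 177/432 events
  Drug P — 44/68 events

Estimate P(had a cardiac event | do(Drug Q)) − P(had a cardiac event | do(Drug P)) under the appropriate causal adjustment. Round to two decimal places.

-0.16

Nothing the drug does changes inflammation score; the imbalance is an allocation artefact. With inflammation score also predicting the outcome, the pooled figure is confounded, and the within-stratum comparison is the causal one.
Adjusting over the population distribution of inflammation score: 0.500·(0.118−0.192) + 0.500·(0.410−0.647) = -0.156.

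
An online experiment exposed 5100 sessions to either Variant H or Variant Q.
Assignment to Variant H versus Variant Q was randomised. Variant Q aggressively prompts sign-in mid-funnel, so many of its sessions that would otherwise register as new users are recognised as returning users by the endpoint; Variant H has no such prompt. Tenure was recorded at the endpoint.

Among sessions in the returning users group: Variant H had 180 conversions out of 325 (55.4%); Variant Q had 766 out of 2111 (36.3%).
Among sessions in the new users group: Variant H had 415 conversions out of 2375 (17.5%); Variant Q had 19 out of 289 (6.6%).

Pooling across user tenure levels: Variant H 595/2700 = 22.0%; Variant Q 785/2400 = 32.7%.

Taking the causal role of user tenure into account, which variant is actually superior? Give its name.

Because the variant influences user tenure, user tenure is a post-treatment mediator, not a confounder. Stratifying on it would bias the estimate; the causal effect is the crude pooled difference.
Pooled: Variant H 22.0% vs Variant Q 32.7%; Variant Q is higher overall.

Variant Q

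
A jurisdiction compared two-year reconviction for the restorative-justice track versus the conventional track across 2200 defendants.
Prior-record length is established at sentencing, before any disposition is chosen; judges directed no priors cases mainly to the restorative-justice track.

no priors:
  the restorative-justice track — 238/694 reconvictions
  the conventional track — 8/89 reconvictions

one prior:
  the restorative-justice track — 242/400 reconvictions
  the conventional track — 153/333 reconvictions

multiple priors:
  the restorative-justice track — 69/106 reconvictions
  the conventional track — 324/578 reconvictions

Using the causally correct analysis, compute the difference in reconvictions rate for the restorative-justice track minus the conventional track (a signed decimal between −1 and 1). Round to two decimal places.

+0.17

the conventional track is lower inside every prior-record length stratum but the restorative-justice track is lower in aggregate. Whether to stratify depends on how prior-record length relates to the disposition.
Nothing the disposition does changes prior-record length; the imbalance is an allocation artefact. With prior-record length also predicting the outcome, the pooled figure is confounded, and the within-stratum comparison is the causal one.
Adjusting over the population distribution of prior-record length: 0.356·(0.343−0.090) + 0.333·(0.605−0.459) + 0.311·(0.651−0.561) = +0.167.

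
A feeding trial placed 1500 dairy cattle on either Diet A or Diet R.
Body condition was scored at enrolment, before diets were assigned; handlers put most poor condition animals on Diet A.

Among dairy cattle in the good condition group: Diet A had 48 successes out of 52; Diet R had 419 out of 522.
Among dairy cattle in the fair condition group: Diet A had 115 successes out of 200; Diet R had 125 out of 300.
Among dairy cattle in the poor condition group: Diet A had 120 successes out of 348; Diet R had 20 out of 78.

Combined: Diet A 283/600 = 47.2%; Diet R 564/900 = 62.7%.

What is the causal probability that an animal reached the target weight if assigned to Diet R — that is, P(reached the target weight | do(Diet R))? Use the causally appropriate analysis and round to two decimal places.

0.52

Nothing the diet does changes starting body condition; the imbalance is an allocation artefact. With starting body condition also predicting the outcome, the pooled figure is confounded, and the within-stratum comparison is the causal one.
Standardising Diet R to the population starting body condition mix: 0.383·419/522 + 0.333·125/300 + 0.284·20/78 = 0.519.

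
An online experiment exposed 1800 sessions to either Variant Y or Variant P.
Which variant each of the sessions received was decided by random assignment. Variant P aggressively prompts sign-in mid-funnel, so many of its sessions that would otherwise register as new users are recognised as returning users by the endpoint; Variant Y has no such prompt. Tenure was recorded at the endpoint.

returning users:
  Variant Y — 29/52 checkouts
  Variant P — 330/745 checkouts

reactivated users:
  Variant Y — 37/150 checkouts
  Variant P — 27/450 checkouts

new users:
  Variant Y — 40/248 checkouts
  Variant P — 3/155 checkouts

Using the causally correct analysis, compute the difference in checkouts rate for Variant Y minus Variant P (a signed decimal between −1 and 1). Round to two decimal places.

-0.03

Stratifying would compare variants among sessions the variants themselves sorted into user tenure groups — a form of selection on an intermediate. The unconditioned pooled rates give the total causal effect.
The causal difference is the pooled difference: 0.236 − 0.267 = -0.031.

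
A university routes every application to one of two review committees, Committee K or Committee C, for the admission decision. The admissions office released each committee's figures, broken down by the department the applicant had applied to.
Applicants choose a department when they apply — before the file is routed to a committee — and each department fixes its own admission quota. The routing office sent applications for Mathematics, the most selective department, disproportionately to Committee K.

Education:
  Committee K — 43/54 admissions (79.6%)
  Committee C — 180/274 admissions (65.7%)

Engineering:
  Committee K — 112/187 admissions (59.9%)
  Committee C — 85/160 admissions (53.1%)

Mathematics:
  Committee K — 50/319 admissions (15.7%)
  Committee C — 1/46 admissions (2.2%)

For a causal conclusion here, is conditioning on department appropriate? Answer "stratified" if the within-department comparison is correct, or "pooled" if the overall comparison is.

Department is set before the review committee has any effect — it is not caused by the review committee — and it independently drives the outcome. That makes it a confounder, so the causal comparison is within department levels.
Within each level — Education: 79.6% vs 65.7%; Engineering: 59.9% vs 53.1%; Mathematics: 15.7% vs 2.2% — Committee K is higher every time.

stratified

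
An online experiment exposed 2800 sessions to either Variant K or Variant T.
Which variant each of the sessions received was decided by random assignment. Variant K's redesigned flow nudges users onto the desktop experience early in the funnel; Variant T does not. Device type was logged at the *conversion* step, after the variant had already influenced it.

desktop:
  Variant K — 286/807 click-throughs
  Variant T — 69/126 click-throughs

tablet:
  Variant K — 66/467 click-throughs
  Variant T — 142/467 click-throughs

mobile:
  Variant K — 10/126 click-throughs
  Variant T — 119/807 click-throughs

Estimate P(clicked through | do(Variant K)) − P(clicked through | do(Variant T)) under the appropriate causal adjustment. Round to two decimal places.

Device type lies on the pathway variant → device type → outcome, so adjusting for it blocks the indirect effect. For the total causal effect of variant, use the unadjusted pooled rates.
The causal difference is the pooled difference: 0.259 − 0.236 = +0.023.

+0.02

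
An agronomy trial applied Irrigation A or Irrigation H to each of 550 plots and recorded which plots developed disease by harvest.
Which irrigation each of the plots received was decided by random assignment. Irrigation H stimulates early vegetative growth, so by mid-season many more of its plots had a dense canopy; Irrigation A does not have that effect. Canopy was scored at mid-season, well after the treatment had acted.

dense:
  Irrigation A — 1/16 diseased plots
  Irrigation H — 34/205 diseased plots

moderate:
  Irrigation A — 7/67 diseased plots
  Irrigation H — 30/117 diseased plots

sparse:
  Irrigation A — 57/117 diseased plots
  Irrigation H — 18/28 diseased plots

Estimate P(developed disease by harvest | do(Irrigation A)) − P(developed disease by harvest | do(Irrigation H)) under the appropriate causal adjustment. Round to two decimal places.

+0.09

Mid-season canopy is downstream of the irrigation. One should not condition on a consequence of treatment, so the overall rates are the right comparison.
The causal difference is the pooled difference: 0.325 − 0.234 = +0.091.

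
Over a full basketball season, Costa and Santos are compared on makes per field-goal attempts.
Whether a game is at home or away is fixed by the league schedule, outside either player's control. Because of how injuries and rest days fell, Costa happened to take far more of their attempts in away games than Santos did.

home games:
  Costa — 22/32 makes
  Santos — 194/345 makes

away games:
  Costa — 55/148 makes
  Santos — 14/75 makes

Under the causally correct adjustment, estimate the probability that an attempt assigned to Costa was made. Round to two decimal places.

Game venue satisfies the back-door criterion: it is not a descendant of the player, and it blocks the spurious path from player to outcome. Adjusting for it (i.e., using the within-game venue rates) gives the causal effect.
Standardising Costa to the population game venue mix: 0.628·22/32 + 0.372·55/148 = 0.570.

0.57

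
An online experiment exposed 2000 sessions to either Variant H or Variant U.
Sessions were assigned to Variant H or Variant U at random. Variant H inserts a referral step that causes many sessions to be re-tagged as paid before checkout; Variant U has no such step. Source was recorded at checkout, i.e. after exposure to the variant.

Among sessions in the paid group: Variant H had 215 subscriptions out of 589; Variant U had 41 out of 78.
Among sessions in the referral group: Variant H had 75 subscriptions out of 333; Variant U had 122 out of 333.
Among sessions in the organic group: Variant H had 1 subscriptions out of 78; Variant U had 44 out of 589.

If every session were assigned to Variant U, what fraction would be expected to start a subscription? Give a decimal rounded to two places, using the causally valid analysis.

0.21

Within every traffic source level Variant U has the higher rate, yet pooled Variant H does — Simpson's reversal.
Because the variant influences traffic source, traffic source is a post-treatment mediator, not a confounder. Stratifying on it would bias the estimate; the causal effect is the crude pooled difference.
So P(outcome | do(Variant U)) is just the pooled rate for Variant U: 207/1000 = 0.207.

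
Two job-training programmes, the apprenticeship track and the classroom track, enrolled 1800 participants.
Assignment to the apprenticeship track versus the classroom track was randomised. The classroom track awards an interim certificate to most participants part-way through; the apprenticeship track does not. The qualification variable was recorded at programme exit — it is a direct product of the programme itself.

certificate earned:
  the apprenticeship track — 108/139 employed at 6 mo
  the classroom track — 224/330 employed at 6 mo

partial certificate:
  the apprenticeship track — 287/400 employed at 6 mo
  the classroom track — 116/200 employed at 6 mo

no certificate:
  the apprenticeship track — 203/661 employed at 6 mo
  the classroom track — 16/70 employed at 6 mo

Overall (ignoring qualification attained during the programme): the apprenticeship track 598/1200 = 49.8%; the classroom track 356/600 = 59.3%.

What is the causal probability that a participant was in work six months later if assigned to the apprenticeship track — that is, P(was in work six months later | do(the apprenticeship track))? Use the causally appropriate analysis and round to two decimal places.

0.50

Within every qualification attained during the programme level the apprenticeship track has the higher rate, yet pooled the classroom track does — Simpson's reversal.
Stratifying would compare programmes among participants the programmes themselves sorted into qualification attained during the programme groups — a form of selection on an intermediate. The unconditioned pooled rates give the total causal effect.
So P(outcome | do(the apprenticeship track)) is just the pooled rate for the apprenticeship track: 598/1200 = 0.498.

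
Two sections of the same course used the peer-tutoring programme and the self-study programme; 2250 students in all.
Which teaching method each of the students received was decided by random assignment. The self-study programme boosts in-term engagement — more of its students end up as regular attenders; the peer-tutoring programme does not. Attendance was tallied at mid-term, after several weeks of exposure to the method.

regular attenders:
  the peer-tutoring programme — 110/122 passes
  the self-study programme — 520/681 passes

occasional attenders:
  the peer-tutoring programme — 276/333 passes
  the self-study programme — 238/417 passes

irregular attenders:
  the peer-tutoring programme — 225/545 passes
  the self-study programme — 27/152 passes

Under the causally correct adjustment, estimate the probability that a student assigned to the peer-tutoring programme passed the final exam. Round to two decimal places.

0.61

Within every mid-term attendance level the peer-tutoring programme has the higher rate, yet pooled the self-study programme does — Simpson's reversal.
The distribution of mid-term attendance is itself part of what the teaching method does — it is an intermediate outcome. Holding it fixed would remove that part of the effect; the total effect is the pooled difference.
So P(outcome | do(the peer-tutoring programme)) is just the pooled rate for the peer-tutoring programme: 611/1000 = 0.611.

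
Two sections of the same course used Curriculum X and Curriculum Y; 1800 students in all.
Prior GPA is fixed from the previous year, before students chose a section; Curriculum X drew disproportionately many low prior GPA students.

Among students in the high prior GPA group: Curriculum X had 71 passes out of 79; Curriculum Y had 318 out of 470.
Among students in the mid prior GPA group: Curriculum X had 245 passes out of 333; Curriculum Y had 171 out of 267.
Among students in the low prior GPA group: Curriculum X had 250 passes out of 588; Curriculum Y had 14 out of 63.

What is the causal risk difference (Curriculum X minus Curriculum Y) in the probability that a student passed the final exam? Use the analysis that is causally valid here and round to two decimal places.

+0.17

Prior GPA band is set before the teaching method has any effect — it is not caused by the teaching method — and it independently drives the outcome. That makes it a confounder, so the causal comparison is within prior GPA band levels.
Adjusting over the population distribution of prior GPA band: 0.305·(0.899−0.677) + 0.333·(0.736−0.640) + 0.362·(0.425−0.222) = +0.173.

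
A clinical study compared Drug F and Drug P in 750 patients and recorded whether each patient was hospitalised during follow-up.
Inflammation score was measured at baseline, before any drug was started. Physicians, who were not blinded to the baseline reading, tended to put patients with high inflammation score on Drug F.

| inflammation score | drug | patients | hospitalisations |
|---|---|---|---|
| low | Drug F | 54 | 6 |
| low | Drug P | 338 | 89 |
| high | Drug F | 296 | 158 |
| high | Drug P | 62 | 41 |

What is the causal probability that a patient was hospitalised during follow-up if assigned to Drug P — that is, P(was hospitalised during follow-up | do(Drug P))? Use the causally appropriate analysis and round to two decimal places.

Inflammation score satisfies the back-door criterion: it is not a descendant of the drug, and it blocks the spurious path from drug to outcome. Adjusting for it (i.e., using the within-inflammation score rates) gives the causal effect.
Standardising Drug P to the population inflammation score mix: 0.523·89/338 + 0.477·41/62 = 0.453.

0.45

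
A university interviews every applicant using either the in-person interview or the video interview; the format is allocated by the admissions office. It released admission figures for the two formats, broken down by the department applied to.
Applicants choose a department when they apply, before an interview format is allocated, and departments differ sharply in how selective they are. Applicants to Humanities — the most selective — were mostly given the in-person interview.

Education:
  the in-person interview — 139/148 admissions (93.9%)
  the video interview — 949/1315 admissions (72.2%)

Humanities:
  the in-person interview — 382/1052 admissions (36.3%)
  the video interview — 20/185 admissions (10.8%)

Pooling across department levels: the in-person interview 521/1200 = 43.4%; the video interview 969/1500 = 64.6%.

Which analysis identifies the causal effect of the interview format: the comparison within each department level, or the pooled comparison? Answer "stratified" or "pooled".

Department differs across interview formats for reasons unrelated to any effect of the interview format itself, and it separately predicts the outcome — a classic confounder. We must compare within department levels.
Within each level — Education: 93.9% vs 72.2%; Humanities: 36.3% vs 10.8% — the in-person interview is higher every time.

stratified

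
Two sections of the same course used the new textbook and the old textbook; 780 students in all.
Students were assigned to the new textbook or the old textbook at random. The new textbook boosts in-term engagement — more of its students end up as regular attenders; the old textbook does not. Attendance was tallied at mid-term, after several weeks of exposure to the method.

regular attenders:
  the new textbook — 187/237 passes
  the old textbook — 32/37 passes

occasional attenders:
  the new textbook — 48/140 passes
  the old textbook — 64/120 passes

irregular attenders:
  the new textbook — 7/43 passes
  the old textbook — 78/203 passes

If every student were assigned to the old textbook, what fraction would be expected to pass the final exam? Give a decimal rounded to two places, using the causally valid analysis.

Stratifying would compare teaching methods among students the teaching methods themselves sorted into mid-term attendance groups — a form of selection on an intermediate. The unconditioned pooled rates give the total causal effect.
So P(outcome | do(the old textbook)) is just the pooled rate for the old textbook: 174/360 = 0.483.

0.48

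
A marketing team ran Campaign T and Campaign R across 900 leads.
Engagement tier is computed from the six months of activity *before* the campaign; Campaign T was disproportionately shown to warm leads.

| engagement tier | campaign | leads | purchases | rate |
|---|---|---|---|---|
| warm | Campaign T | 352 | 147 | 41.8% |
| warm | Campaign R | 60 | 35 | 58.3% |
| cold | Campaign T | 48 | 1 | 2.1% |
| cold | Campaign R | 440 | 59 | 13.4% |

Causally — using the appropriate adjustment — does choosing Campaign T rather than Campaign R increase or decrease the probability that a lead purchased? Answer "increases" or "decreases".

decreases

The engagement tier-specific comparison favours Campaign R throughout, but the pooled figures favour Campaign T. The question is whether to condition on engagement tier.
Nothing the campaign does changes engagement tier; the imbalance is an allocation artefact. With engagement tier also predicting the outcome, the pooled figure is confounded, and the within-stratum comparison is the causal one.
Within each level — warm: 41.8% vs 58.3%; cold: 2.1% vs 13.4% — Campaign R is higher every time.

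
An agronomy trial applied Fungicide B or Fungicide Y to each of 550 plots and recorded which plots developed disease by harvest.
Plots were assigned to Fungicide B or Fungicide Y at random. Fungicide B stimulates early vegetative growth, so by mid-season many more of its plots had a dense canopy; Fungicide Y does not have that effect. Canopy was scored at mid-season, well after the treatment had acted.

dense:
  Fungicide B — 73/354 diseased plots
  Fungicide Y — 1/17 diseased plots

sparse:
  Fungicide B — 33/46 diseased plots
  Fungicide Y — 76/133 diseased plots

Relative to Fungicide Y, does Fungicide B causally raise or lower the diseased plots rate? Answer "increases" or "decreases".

Fungicide Y is lower inside every mid-season canopy stratum but Fungicide B is lower in aggregate. Whether to stratify depends on how mid-season canopy relates to the fungicide.
Mid-season canopy is recorded after the fungicide and is itself shifted by it — it sits on the causal path from fungicide to outcome. Conditioning on a mediator would strip out part of the effect we want; the pooled comparison gives the total causal effect.
Pooled: Fungicide B 26.5% vs Fungicide Y 51.3%; Fungicide B is lower overall.

decreases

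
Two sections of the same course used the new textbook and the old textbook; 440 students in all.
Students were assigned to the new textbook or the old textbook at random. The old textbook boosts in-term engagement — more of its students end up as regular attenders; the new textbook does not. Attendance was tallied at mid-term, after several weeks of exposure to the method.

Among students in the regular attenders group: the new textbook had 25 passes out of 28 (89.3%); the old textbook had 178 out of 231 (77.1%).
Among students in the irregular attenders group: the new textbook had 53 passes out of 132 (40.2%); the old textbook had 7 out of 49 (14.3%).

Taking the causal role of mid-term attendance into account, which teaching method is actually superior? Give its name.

the old textbook

the new textbook is higher inside every mid-term attendance stratum but the old textbook is higher in aggregate. Whether to stratify depends on how mid-term attendance relates to the teaching method.
Because the teaching method influences mid-term attendance, mid-term attendance is a post-treatment mediator, not a confounder. Stratifying on it would bias the estimate; the causal effect is the crude pooled difference.
Pooled: the new textbook 48.8% vs the old textbook 66.1%; the old textbook is higher overall.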